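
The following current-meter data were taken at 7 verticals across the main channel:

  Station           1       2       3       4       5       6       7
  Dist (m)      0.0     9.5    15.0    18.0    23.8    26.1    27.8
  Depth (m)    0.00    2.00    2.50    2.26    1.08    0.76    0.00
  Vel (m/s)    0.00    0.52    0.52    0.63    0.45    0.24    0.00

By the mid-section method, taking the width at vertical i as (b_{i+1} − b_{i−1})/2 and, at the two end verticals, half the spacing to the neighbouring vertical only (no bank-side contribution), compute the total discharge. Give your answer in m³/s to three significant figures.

21.9 m³/s

w_2 = (15.0 − 0.0)/2 = 7.5 m; q_2 = 0.52 × 2.00 × 7.5 = 7.800 m³/s
w_3 = (18.0 − 9.5)/2 = 4.25 m; q_3 = 0.52 × 2.50 × 4.25 = 5.525 m³/s
w_4 = (23.8 − 15.0)/2 = 4.4 m; q_4 = 0.63 × 2.26 × 4.4 = 6.265 m³/s
w_5 = (26.1 − 18.0)/2 = 4.05 m; q_5 = 0.45 × 1.08 × 4.05 = 1.968 m³/s
w_6 = (27.8 − 23.8)/2 = 2 m; q_6 = 0.24 × 0.76 × 2 = 0.3648 m³/s
Stations 1, 7 contribute zero (depth or velocity is 0).
Q = Σ qᵢ = 21.92 m³/s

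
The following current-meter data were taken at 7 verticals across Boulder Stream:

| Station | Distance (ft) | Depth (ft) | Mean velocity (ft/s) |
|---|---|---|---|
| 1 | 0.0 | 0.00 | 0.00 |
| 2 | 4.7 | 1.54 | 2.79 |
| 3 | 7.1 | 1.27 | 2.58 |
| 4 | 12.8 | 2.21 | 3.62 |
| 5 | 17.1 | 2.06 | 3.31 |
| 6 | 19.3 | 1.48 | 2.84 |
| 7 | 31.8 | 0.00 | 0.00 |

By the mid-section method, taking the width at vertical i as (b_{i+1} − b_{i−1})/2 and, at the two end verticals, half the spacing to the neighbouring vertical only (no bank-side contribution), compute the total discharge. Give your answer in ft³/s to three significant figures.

w_2 = (7.1 − 0.0)/2 = 3.55 ft; q_2 = 2.79 × 1.54 × 3.55 = 15.25 ft³/s
w_3 = (12.8 − 4.7)/2 = 4.05 ft; q_3 = 2.58 × 1.27 × 4.05 = 13.27 ft³/s
w_4 = (17.1 − 7.1)/2 = 5 ft; q_4 = 3.62 × 2.21 × 5 = 40.00 ft³/s
w_5 = (19.3 − 12.8)/2 = 3.25 ft; q_5 = 3.31 × 2.06 × 3.25 = 22.16 ft³/s
w_6 = (31.8 − 17.1)/2 = 7.35 ft; q_6 = 2.84 × 1.48 × 7.35 = 30.89 ft³/s
Stations 1, 7 contribute zero (depth or velocity is 0).
Q = Σ qᵢ = 121.6 ft³/s

122 ft³/s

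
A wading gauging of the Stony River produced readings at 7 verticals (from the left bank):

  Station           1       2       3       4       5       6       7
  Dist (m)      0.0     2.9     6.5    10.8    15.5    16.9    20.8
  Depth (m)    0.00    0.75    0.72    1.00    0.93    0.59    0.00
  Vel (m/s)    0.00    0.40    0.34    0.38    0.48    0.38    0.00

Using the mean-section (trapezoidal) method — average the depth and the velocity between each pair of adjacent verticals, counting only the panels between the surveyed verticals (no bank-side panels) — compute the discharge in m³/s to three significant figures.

5.15 m³/s

Panel 1-2: Δb = 2.9 m, d̄ = (0.00+0.75)/2 = 0.375, v̄ = (0.00+0.40)/2 = 0.2 → q = 2.9×0.375×0.2 = 0.2175 m³/s
Panel 2-3: Δb = 3.6 m, d̄ = (0.75+0.72)/2 = 0.735, v̄ = (0.40+0.34)/2 = 0.37 → q = 3.6×0.735×0.37 = 0.9790 m³/s
Panel 3-4: Δb = 4.3 m, d̄ = (0.72+1.00)/2 = 0.86, v̄ = (0.34+0.38)/2 = 0.36 → q = 4.3×0.86×0.36 = 1.331 m³/s
Panel 4-5: Δb = 4.7 m, d̄ = (1.00+0.93)/2 = 0.965, v̄ = (0.38+0.48)/2 = 0.43 → q = 4.7×0.965×0.43 = 1.950 m³/s
Panel 5-6: Δb = 1.4 m, d̄ = (0.93+0.59)/2 = 0.76, v̄ = (0.48+0.38)/2 = 0.43 → q = 1.4×0.76×0.43 = 0.4575 m³/s
Panel 6-7: Δb = 3.9 m, d̄ = (0.59+0.00)/2 = 0.295, v̄ = (0.38+0.00)/2 = 0.19 → q = 3.9×0.295×0.19 = 0.2186 m³/s
Q = Σ q = 5.154 m³/s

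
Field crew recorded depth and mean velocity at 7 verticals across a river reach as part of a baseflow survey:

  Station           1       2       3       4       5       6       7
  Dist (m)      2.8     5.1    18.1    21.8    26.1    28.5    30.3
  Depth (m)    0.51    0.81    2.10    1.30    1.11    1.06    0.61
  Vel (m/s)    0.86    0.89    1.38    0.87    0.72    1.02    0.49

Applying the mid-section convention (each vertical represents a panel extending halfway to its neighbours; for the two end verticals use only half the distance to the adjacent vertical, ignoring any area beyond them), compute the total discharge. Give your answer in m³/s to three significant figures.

40.0 m³/s

w_1 = (5.1 − 2.8)/2 = 1.15 m; q_1 = 0.86 × 0.51 × 1.15 = 0.5044 m³/s
w_2 = (18.1 − 2.8)/2 = 7.65 m; q_2 = 0.89 × 0.81 × 7.65 = 5.515 m³/s
w_3 = (21.8 − 5.1)/2 = 8.35 m; q_3 = 1.38 × 2.10 × 8.35 = 24.20 m³/s
w_4 = (26.1 − 18.1)/2 = 4 m; q_4 = 0.87 × 1.30 × 4 = 4.524 m³/s
w_5 = (28.5 − 21.8)/2 = 3.35 m; q_5 = 0.72 × 1.11 × 3.35 = 2.677 m³/s
w_6 = (30.3 − 26.1)/2 = 2.1 m; q_6 = 1.02 × 1.06 × 2.1 = 2.271 m³/s
w_7 = (30.3 − 28.5)/2 = 0.9 m; q_7 = 0.49 × 0.61 × 0.9 = 0.2690 m³/s
Q = Σ qᵢ = 39.96 m³/s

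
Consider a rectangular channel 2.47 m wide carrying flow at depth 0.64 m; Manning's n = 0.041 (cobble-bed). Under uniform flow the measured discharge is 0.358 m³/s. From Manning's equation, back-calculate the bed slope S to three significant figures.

0.000273

A = b·y = 2.47 × 0.64 = 1.581 m²
P = b + 2y = 2.47 + 2×0.64 = 3.750 m
R = A/P = 1.581/3.750 = 0.4215 m
S = (Q·n / (1·A·R^(2/3)))² = (0.358×0.041 / (1×1.581×0.5622))² = 0.0002728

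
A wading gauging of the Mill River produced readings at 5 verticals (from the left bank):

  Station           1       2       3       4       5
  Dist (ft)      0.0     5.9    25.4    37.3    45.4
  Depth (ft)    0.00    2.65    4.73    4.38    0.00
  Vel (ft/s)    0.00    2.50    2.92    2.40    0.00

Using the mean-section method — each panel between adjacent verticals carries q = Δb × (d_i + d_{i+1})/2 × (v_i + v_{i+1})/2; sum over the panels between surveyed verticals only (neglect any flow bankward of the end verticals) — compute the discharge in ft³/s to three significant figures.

370 ft³/s

Panel 1-2: Δb = 5.9 ft, d̄ = (0.00+2.65)/2 = 1.325, v̄ = (0.00+2.50)/2 = 1.25 → q = 5.9×1.325×1.25 = 9.772 ft³/s
Panel 2-3: Δb = 19.5 ft, d̄ = (2.65+4.73)/2 = 3.69, v̄ = (2.50+2.92)/2 = 2.71 → q = 19.5×3.69×2.71 = 195.0 ft³/s
Panel 3-4: Δb = 11.9 ft, d̄ = (4.73+4.38)/2 = 4.555, v̄ = (2.92+2.40)/2 = 2.66 → q = 11.9×4.555×2.66 = 144.2 ft³/s
Panel 4-5: Δb = 8.1 ft, d̄ = (4.38+0.00)/2 = 2.19, v̄ = (2.40+0.00)/2 = 1.2 → q = 8.1×2.19×1.2 = 21.29 ft³/s
Q = Σ q = 370.2 ft³/s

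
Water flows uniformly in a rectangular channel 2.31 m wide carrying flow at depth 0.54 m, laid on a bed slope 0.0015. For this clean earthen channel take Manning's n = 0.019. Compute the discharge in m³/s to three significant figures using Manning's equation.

A = b·y = 2.31 × 0.54 = 1.247 m²
P = b + 2y = 2.31 + 2×0.54 = 3.390 m
R = A/P = 1.247/3.390 = 0.3680 m
Q = (1/n)·A·R^(2/3)·S^(1/2) = (1/0.019) × 1.247 × 0.3680^(2/3) × 0.0015^(1/2) = 1.306 m³/s

1.31 m³/s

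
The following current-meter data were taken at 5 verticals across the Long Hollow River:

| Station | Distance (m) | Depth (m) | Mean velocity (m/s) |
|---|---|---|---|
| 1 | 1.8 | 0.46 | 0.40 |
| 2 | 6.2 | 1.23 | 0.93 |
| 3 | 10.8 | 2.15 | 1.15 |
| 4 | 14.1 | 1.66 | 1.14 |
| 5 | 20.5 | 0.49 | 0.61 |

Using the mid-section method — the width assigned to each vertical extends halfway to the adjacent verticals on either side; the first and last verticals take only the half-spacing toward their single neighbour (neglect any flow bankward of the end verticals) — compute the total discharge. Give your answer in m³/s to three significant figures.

25.5 m³/s

w_1 = (6.2 − 1.8)/2 = 2.2 m; q_1 = 0.40 × 0.46 × 2.2 = 0.4048 m³/s
w_2 = (10.8 − 1.8)/2 = 4.5 m; q_2 = 0.93 × 1.23 × 4.5 = 5.148 m³/s
w_3 = (14.1 − 6.2)/2 = 3.95 m; q_3 = 1.15 × 2.15 × 3.95 = 9.766 m³/s
w_4 = (20.5 − 10.8)/2 = 4.85 m; q_4 = 1.14 × 1.66 × 4.85 = 9.178 m³/s
w_5 = (20.5 − 14.1)/2 = 3.2 m; q_5 = 0.61 × 0.49 × 3.2 = 0.9565 m³/s
Q = Σ qᵢ = 25.45 m³/s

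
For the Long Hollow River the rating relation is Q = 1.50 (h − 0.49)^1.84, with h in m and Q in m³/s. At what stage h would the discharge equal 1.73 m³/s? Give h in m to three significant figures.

h − h₀ = (Q/C)^(1/b) = (1.73/1.50)^(1/1.84) = 1.081 m
h = 0.49 + 1.081 = 1.571 m

1.57 m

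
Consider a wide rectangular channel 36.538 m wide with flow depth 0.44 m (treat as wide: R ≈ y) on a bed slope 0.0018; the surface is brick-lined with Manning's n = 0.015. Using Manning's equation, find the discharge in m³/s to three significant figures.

A = b·y = 36.538 × 0.44 = 16.08 m²
Wide channel: R ≈ y = 0.44 m
Q = (1/n)·A·R^(2/3)·S^(1/2) = (1/0.015) × 16.08 × 0.4400^(2/3) × 0.0018^(1/2) = 26.31 m³/s

26.3 m³/s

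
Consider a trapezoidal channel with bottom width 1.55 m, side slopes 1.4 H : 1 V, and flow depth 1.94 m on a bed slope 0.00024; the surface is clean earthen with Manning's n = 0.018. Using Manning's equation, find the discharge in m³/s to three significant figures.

7.15 m³/s

A = (b + z·y)·y = (1.55 + 1.4×1.94)×1.94 = 8.276 m²
P = b + 2y√(1+z²) = 1.55 + 2×1.94×√(1+1.4²) = 8.225 m
R = A/P = 8.276/8.225 = 1.006 m
Q = (1/n)·A·R^(2/3)·S^(1/2) = (1/0.018) × 8.276 × 1.006^(2/3) × 0.00024^(1/2) = 7.152 m³/s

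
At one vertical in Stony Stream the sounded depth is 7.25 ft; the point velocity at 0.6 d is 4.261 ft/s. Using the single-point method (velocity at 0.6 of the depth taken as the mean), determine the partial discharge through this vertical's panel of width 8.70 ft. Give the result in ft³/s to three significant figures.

v̄ = v₀.₆ = 4.261 ft/s
q = v̄ × d × w = 4.261 × 7.25 × 8.70 = 268.8 ft³/s

269 ft³/s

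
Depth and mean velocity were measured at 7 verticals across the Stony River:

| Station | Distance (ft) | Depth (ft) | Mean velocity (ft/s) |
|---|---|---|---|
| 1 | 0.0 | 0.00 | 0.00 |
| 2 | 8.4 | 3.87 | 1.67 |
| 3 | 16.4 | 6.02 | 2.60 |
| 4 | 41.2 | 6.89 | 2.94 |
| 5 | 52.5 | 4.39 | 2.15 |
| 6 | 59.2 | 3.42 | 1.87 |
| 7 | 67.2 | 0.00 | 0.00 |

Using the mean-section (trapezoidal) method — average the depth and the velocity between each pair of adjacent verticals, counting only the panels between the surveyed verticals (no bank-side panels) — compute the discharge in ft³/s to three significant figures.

769 ft³/s

Panel 1-2: Δb = 8.4 ft, d̄ = (0.00+3.87)/2 = 1.935, v̄ = (0.00+1.67)/2 = 0.835 → q = 8.4×1.935×0.835 = 13.57 ft³/s
Panel 2-3: Δb = 8 ft, d̄ = (3.87+6.02)/2 = 4.945, v̄ = (1.67+2.60)/2 = 2.135 → q = 8×4.945×2.135 = 84.46 ft³/s
Panel 3-4: Δb = 24.8 ft, d̄ = (6.02+6.89)/2 = 6.455, v̄ = (2.60+2.94)/2 = 2.77 → q = 24.8×6.455×2.77 = 443.4 ft³/s
Panel 4-5: Δb = 11.3 ft, d̄ = (6.89+4.39)/2 = 5.64, v̄ = (2.94+2.15)/2 = 2.545 → q = 11.3×5.64×2.545 = 162.2 ft³/s
Panel 5-6: Δb = 6.7 ft, d̄ = (4.39+3.42)/2 = 3.905, v̄ = (2.15+1.87)/2 = 2.01 → q = 6.7×3.905×2.01 = 52.59 ft³/s
Panel 6-7: Δb = 8 ft, d̄ = (3.42+0.00)/2 = 1.71, v̄ = (1.87+0.00)/2 = 0.935 → q = 8×1.71×0.935 = 12.79 ft³/s
Q = Σ q = 769.0 ft³/s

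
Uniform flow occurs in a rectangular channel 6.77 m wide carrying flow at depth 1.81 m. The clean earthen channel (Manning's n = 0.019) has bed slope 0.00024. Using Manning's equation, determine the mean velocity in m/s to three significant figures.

A = b·y = 6.77 × 1.81 = 12.25 m²
P = b + 2y = 6.77 + 2×1.81 = 10.39 m
R = A/P = 12.25/10.39 = 1.179 m
Q = (1/n)·A·R^(2/3)·S^(1/2) = (1/0.019) × 12.25 × 1.179^(2/3) × 0.00024^(1/2) = 11.15 m³/s
V = Q/A = 11.15/12.25 = 0.9102 m/s

0.910 m/s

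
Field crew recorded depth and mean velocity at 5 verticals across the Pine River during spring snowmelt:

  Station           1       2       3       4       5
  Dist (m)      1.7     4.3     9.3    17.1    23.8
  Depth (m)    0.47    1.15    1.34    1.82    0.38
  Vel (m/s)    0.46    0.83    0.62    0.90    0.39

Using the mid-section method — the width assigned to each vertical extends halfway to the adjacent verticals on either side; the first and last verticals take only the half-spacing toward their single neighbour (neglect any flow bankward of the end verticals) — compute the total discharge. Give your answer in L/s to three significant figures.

21600 L/s

w_1 = (4.3 − 1.7)/2 = 1.3 m; q_1 = 0.46 × 0.47 × 1.3 = 0.2811 m³/s
w_2 = (9.3 − 1.7)/2 = 3.8 m; q_2 = 0.83 × 1.15 × 3.8 = 3.627 m³/s
w_3 = (17.1 − 4.3)/2 = 6.4 m; q_3 = 0.62 × 1.34 × 6.4 = 5.317 m³/s
w_4 = (23.8 − 9.3)/2 = 7.25 m; q_4 = 0.90 × 1.82 × 7.25 = 11.88 m³/s
w_5 = (23.8 − 17.1)/2 = 3.35 m; q_5 = 0.39 × 0.38 × 3.35 = 0.4965 m³/s
Q = Σ qᵢ = 21.60 m³/s
= 21.60 × 1000 = 21600 L/s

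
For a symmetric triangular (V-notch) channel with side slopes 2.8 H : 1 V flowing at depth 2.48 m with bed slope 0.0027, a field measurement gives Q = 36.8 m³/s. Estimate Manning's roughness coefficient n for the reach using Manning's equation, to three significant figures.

0.0270

A = z·y² = 2.8×2.48² = 17.22 m²
P = 2y√(1+z²) = 2×2.48×√(1+2.8²) = 14.75 m
R = A/P = 17.22/14.75 = 1.168 m
n = (1/Q)·A·R^(2/3)·S^(1/2) = (1/36.8) × 17.22 × 1.109 × 0.05196 = 0.02696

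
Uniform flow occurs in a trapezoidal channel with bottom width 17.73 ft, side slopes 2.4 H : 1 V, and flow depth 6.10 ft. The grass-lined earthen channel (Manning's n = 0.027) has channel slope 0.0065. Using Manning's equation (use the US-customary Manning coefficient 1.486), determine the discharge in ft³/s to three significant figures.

2210 ft³/s

A = (b + z·y)·y = (17.73 + 2.4×6.10)×6.10 = 197.5 ft²
P = b + 2y√(1+z²) = 17.73 + 2×6.10×√(1+2.4²) = 49.45 ft
R = A/P = 197.5/49.45 = 3.993 ft
Q = (1.486/n)·A·R^(2/3)·S^(1/2) = (1.486/0.027) × 197.5 × 3.993^(2/3) × 0.0065^(1/2) = 2205 ft³/s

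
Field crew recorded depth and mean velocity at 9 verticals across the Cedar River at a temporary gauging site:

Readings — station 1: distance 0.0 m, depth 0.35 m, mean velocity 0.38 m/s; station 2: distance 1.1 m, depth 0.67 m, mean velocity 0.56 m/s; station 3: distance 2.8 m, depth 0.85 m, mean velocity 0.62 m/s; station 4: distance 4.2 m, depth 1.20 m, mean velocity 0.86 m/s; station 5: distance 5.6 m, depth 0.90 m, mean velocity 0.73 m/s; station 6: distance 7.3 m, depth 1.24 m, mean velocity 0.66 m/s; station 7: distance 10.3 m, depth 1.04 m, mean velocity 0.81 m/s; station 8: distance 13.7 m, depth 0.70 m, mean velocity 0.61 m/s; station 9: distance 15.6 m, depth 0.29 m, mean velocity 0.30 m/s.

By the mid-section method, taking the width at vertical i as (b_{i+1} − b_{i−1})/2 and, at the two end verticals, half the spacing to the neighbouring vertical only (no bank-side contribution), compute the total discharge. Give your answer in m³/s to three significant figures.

w_1 = (1.1 − 0.0)/2 = 0.55 m; q_1 = 0.38 × 0.35 × 0.55 = 0.07315 m³/s
w_2 = (2.8 − 0.0)/2 = 1.4 m; q_2 = 0.56 × 0.67 × 1.4 = 0.5253 m³/s
w_3 = (4.2 − 1.1)/2 = 1.55 m; q_3 = 0.62 × 0.85 × 1.55 = 0.8169 m³/s
w_4 = (5.6 − 2.8)/2 = 1.4 m; q_4 = 0.86 × 1.20 × 1.4 = 1.445 m³/s
w_5 = (7.3 − 4.2)/2 = 1.55 m; q_5 = 0.73 × 0.90 × 1.55 = 1.018 m³/s
w_6 = (10.3 − 5.6)/2 = 2.35 m; q_6 = 0.66 × 1.24 × 2.35 = 1.923 m³/s
w_7 = (13.7 − 7.3)/2 = 3.2 m; q_7 = 0.81 × 1.04 × 3.2 = 2.696 m³/s
w_8 = (15.6 − 10.3)/2 = 2.65 m; q_8 = 0.61 × 0.70 × 2.65 = 1.132 m³/s
w_9 = (15.6 − 13.7)/2 = 0.95 m; q_9 = 0.30 × 0.29 × 0.95 = 0.08265 m³/s
Q = Σ qᵢ = 9.712 m³/s

9.71 m³/s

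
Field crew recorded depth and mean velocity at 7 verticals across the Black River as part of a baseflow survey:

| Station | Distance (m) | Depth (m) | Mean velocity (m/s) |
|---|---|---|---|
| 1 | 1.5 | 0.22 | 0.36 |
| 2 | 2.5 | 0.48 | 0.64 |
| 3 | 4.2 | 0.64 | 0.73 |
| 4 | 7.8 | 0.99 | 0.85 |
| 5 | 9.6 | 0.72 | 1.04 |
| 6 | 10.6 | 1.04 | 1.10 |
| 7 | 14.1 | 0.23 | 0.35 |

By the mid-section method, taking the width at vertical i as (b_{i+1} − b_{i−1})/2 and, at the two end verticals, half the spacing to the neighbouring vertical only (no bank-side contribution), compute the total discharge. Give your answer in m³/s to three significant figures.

w_1 = (2.5 − 1.5)/2 = 0.5 m; q_1 = 0.36 × 0.22 × 0.5 = 0.03960 m³/s
w_2 = (4.2 − 1.5)/2 = 1.35 m; q_2 = 0.64 × 0.48 × 1.35 = 0.4147 m³/s
w_3 = (7.8 − 2.5)/2 = 2.65 m; q_3 = 0.73 × 0.64 × 2.65 = 1.238 m³/s
w_4 = (9.6 − 4.2)/2 = 2.7 m; q_4 = 0.85 × 0.99 × 2.7 = 2.272 m³/s
w_5 = (10.6 − 7.8)/2 = 1.4 m; q_5 = 1.04 × 0.72 × 1.4 = 1.048 m³/s
w_6 = (14.1 − 9.6)/2 = 2.25 m; q_6 = 1.10 × 1.04 × 2.25 = 2.574 m³/s
w_7 = (14.1 − 10.6)/2 = 1.75 m; q_7 = 0.35 × 0.23 × 1.75 = 0.1409 m³/s
Q = Σ qᵢ = 7.728 m³/s

7.73 m³/s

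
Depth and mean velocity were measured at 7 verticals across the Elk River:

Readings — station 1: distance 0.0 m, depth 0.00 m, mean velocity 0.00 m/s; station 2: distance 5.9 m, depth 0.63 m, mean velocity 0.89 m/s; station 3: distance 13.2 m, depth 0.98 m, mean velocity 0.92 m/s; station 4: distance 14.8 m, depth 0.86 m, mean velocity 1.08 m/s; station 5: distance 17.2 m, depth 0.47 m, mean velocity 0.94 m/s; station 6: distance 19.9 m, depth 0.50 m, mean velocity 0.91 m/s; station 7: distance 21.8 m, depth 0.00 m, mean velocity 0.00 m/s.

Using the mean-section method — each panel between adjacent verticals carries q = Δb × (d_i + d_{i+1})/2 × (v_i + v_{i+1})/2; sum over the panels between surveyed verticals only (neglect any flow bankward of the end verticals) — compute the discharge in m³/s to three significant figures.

10.7 m³/s

Panel 1-2: Δb = 5.9 m, d̄ = (0.00+0.63)/2 = 0.315, v̄ = (0.00+0.89)/2 = 0.445 → q = 5.9×0.315×0.445 = 0.8270 m³/s
Panel 2-3: Δb = 7.3 m, d̄ = (0.63+0.98)/2 = 0.805, v̄ = (0.89+0.92)/2 = 0.905 → q = 7.3×0.805×0.905 = 5.318 m³/s
Panel 3-4: Δb = 1.6 m, d̄ = (0.98+0.86)/2 = 0.92, v̄ = (0.92+1.08)/2 = 1 → q = 1.6×0.92×1 = 1.472 m³/s
Panel 4-5: Δb = 2.4 m, d̄ = (0.86+0.47)/2 = 0.665, v̄ = (1.08+0.94)/2 = 1.01 → q = 2.4×0.665×1.01 = 1.612 m³/s
Panel 5-6: Δb = 2.7 m, d̄ = (0.47+0.50)/2 = 0.485, v̄ = (0.94+0.91)/2 = 0.925 → q = 2.7×0.485×0.925 = 1.211 m³/s
Panel 6-7: Δb = 1.9 m, d̄ = (0.50+0.00)/2 = 0.25, v̄ = (0.91+0.00)/2 = 0.455 → q = 1.9×0.25×0.455 = 0.2161 m³/s
Q = Σ q = 10.66 m³/s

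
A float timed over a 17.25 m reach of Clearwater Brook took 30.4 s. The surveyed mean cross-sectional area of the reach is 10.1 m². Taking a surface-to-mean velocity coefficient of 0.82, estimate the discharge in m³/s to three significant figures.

4.70 m³/s

v_surface = L / t̄ = 17.25 / 30.4 = 0.5674 m/s
v_mean = 0.82 × 0.5674 = 0.4653 m/s
Q = A × v_mean = 10.1 × 0.4653 = 4.699 m³/s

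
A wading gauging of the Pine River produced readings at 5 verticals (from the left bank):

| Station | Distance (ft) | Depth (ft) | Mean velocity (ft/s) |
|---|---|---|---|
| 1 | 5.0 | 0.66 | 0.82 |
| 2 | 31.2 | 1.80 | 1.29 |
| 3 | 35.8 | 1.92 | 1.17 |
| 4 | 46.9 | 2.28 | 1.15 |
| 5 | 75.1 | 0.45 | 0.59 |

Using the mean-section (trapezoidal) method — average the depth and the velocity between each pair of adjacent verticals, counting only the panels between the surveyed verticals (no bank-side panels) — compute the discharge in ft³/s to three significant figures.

Panel 1-2: Δb = 26.2 ft, d̄ = (0.66+1.80)/2 = 1.23, v̄ = (0.82+1.29)/2 = 1.055 → q = 26.2×1.23×1.055 = 34.00 ft³/s
Panel 2-3: Δb = 4.6 ft, d̄ = (1.80+1.92)/2 = 1.86, v̄ = (1.29+1.17)/2 = 1.23 → q = 4.6×1.86×1.23 = 10.52 ft³/s
Panel 3-4: Δb = 11.1 ft, d̄ = (1.92+2.28)/2 = 2.1, v̄ = (1.17+1.15)/2 = 1.16 → q = 11.1×2.1×1.16 = 27.04 ft³/s
Panel 4-5: Δb = 28.2 ft, d̄ = (2.28+0.45)/2 = 1.365, v̄ = (1.15+0.59)/2 = 0.87 → q = 28.2×1.365×0.87 = 33.49 ft³/s
Q = Σ q = 105.1 ft³/s

105 ft³/s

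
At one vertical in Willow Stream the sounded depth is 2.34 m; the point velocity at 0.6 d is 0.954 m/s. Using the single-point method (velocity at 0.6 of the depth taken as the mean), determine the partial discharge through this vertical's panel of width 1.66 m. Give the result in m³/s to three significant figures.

v̄ = v₀.₆ = 0.954 m/s
q = v̄ × d × w = 0.9540 × 2.34 × 1.66 = 3.706 m³/s

3.71 m³/s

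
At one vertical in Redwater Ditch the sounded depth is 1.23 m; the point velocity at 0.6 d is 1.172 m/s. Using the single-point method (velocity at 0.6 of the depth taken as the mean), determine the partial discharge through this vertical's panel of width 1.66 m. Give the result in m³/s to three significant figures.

2.39 m³/s

v̄ = v₀.₆ = 1.172 m/s
q = v̄ × d × w = 1.172 × 1.23 × 1.66 = 2.393 m³/s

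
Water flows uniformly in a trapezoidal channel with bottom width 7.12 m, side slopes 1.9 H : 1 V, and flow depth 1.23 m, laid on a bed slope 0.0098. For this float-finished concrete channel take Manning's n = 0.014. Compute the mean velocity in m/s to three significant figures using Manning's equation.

6.78 m/s

A = (b + z·y)·y = (7.12 + 1.9×1.23)×1.23 = 11.63 m²
P = b + 2y√(1+z²) = 7.12 + 2×1.23×√(1+1.9²) = 12.40 m
R = A/P = 11.63/12.40 = 0.9379 m
Q = (1/n)·A·R^(2/3)·S^(1/2) = (1/0.014) × 11.63 × 0.9379^(2/3) × 0.0098^(1/2) = 78.81 m³/s
V = Q/A = 78.81/11.63 = 6.775 m/s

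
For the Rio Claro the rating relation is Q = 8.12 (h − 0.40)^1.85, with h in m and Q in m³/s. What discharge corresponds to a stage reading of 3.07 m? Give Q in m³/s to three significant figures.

Q = 8.12 × (3.07 − 0.40)^1.85 = 8.12 × 2.67^1.85 = 49.96 m³/s

50.0 m³/s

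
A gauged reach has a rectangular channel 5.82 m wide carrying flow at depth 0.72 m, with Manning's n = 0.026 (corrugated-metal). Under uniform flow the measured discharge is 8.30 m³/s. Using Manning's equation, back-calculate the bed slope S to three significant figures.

0.00552

A = b·y = 5.82 × 0.72 = 4.190 m²
P = b + 2y = 5.82 + 2×0.72 = 7.260 m
R = A/P = 4.190/7.260 = 0.5772 m
S = (Q·n / (1·A·R^(2/3)))² = (8.30×0.026 / (1×4.190×0.6932))² = 0.005519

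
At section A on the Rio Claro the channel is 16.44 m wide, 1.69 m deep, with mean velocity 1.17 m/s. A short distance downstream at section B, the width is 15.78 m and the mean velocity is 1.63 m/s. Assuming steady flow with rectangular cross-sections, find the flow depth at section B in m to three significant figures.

Q = A₁V₁ = (16.44×1.69) × 1.17 = 32.51 m³/s
d₂ = Q/(b₂ V₂) = 32.51/(15.78×1.63) = 1.264 m

1.26 m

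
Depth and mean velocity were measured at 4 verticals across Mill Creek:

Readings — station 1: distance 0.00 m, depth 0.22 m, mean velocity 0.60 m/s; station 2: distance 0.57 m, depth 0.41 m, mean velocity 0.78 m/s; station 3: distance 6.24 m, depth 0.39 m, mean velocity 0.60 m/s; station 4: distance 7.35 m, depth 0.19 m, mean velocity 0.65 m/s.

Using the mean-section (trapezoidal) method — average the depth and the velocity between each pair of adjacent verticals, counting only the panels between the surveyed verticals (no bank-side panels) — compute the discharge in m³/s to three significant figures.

Panel 1-2: Δb = 0.57 m, d̄ = (0.22+0.41)/2 = 0.315, v̄ = (0.60+0.78)/2 = 0.69 → q = 0.57×0.315×0.69 = 0.1239 m³/s
Panel 2-3: Δb = 5.67 m, d̄ = (0.41+0.39)/2 = 0.4, v̄ = (0.78+0.60)/2 = 0.69 → q = 5.67×0.4×0.69 = 1.565 m³/s
Panel 3-4: Δb = 1.11 m, d̄ = (0.39+0.19)/2 = 0.29, v̄ = (0.60+0.65)/2 = 0.625 → q = 1.11×0.29×0.625 = 0.2012 m³/s
Q = Σ q = 1.890 m³/s

1.89 m³/s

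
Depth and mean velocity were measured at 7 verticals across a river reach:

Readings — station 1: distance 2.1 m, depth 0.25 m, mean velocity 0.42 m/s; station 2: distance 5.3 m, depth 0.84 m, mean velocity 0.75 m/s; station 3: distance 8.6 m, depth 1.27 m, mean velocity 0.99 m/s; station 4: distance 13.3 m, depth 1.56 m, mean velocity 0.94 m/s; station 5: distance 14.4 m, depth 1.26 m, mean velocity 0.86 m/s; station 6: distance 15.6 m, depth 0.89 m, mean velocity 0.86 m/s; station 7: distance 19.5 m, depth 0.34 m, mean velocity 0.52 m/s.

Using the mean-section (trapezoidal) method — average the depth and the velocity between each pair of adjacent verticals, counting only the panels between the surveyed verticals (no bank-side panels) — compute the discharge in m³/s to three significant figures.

Panel 1-2: Δb = 3.2 m, d̄ = (0.25+0.84)/2 = 0.545, v̄ = (0.42+0.75)/2 = 0.585 → q = 3.2×0.545×0.585 = 1.020 m³/s
Panel 2-3: Δb = 3.3 m, d̄ = (0.84+1.27)/2 = 1.055, v̄ = (0.75+0.99)/2 = 0.87 → q = 3.3×1.055×0.87 = 3.029 m³/s
Panel 3-4: Δb = 4.7 m, d̄ = (1.27+1.56)/2 = 1.415, v̄ = (0.99+0.94)/2 = 0.965 → q = 4.7×1.415×0.965 = 6.418 m³/s
Panel 4-5: Δb = 1.1 m, d̄ = (1.56+1.26)/2 = 1.41, v̄ = (0.94+0.86)/2 = 0.9 → q = 1.1×1.41×0.9 = 1.396 m³/s
Panel 5-6: Δb = 1.2 m, d̄ = (1.26+0.89)/2 = 1.075, v̄ = (0.86+0.86)/2 = 0.86 → q = 1.2×1.075×0.86 = 1.109 m³/s
Panel 6-7: Δb = 3.9 m, d̄ = (0.89+0.34)/2 = 0.615, v̄ = (0.86+0.52)/2 = 0.69 → q = 3.9×0.615×0.69 = 1.655 m³/s
Q = Σ q = 14.63 m³/s

14.6 m³/s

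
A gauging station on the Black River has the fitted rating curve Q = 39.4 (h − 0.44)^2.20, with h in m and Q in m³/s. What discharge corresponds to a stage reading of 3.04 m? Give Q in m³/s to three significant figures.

Q = 39.4 × (3.04 − 0.44)^2.20 = 39.4 × 2.6^2.20 = 322.4 m³/s

322 m³/s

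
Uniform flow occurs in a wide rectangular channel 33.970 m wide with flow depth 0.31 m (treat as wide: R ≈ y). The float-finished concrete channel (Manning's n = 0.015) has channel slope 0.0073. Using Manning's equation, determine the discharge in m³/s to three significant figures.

A = b·y = 33.970 × 0.31 = 10.53 m²
Wide channel: R ≈ y = 0.31 m
Q = (1/n)·A·R^(2/3)·S^(1/2) = (1/0.015) × 10.53 × 0.3100^(2/3) × 0.0073^(1/2) = 27.47 m³/s

27.5 m³/s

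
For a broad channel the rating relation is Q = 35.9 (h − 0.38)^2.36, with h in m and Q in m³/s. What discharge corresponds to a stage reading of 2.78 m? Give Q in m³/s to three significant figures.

Q = 35.9 × (2.78 − 0.38)^2.36 = 35.9 × 2.4^2.36 = 283.4 m³/s

283 m³/s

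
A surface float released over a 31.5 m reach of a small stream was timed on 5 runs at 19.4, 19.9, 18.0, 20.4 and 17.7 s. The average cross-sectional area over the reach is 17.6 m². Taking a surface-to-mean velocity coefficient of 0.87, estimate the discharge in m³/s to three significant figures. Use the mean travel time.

t̄ = (19.4 + 19.9 + 18.0 + 20.4 + 17.7) / 5 = 19.08 s
v_surface = L / t̄ = 31.5 / 19.08 = 1.651 m/s
v_mean = 0.87 × 1.651 = 1.436 m/s
Q = A × v_mean = 17.6 × 1.436 = 25.28 m³/s

25.3 m³/s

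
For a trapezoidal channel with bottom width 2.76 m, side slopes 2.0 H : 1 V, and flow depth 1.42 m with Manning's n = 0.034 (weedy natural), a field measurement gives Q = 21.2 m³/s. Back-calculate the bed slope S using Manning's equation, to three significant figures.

A = (b + z·y)·y = (2.76 + 2.0×1.42)×1.42 = 7.952 m²
P = b + 2y√(1+z²) = 2.76 + 2×1.42×√(1+2.0²) = 9.110 m
R = A/P = 7.952/9.110 = 0.8728 m
S = (Q·n / (1·A·R^(2/3)))² = (21.2×0.034 / (1×7.952×0.9133))² = 0.009850

0.00985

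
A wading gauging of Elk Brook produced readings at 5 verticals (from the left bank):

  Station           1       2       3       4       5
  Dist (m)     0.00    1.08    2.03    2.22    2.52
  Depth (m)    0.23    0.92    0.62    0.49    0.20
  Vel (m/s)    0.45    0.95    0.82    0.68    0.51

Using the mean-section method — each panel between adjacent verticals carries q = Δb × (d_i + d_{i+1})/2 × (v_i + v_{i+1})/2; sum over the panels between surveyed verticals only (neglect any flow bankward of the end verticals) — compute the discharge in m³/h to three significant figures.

4400 m³/h

Panel 1-2: Δb = 1.08 m, d̄ = (0.23+0.92)/2 = 0.575, v̄ = (0.45+0.95)/2 = 0.7 → q = 1.08×0.575×0.7 = 0.4347 m³/s
Panel 2-3: Δb = 0.95 m, d̄ = (0.92+0.62)/2 = 0.77, v̄ = (0.95+0.82)/2 = 0.885 → q = 0.95×0.77×0.885 = 0.6474 m³/s
Panel 3-4: Δb = 0.19 m, d̄ = (0.62+0.49)/2 = 0.555, v̄ = (0.82+0.68)/2 = 0.75 → q = 0.19×0.555×0.75 = 0.07909 m³/s
Panel 4-5: Δb = 0.3 m, d̄ = (0.49+0.20)/2 = 0.345, v̄ = (0.68+0.51)/2 = 0.595 → q = 0.3×0.345×0.595 = 0.06158 m³/s
Q = Σ q = 1.223 m³/s
= 1.223 × 3600 = 4402 m³/h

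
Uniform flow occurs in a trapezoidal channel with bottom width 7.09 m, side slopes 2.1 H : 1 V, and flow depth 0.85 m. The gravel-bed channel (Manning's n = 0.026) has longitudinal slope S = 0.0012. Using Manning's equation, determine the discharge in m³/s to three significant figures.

7.80 m³/s

A = (b + z·y)·y = (7.09 + 2.1×0.85)×0.85 = 7.544 m²
P = b + 2y√(1+z²) = 7.09 + 2×0.85×√(1+2.1²) = 11.04 m
R = A/P = 7.544/11.04 = 0.6831 m
Q = (1/n)·A·R^(2/3)·S^(1/2) = (1/0.026) × 7.544 × 0.6831^(2/3) × 0.0012^(1/2) = 7.795 m³/s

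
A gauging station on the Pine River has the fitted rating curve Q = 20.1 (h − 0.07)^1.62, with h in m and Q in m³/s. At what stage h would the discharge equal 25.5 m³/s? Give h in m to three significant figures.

1.23 m

h − h₀ = (Q/C)^(1/b) = (25.5/20.1)^(1/1.62) = 1.158 m
h = 0.07 + 1.158 = 1.228 m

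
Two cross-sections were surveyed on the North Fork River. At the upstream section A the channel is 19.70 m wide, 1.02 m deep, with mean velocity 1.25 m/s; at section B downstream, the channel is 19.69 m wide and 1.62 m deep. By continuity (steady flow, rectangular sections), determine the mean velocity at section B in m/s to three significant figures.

Q = A₁V₁ = (19.70×1.02) × 1.25 = 25.12 m³/s
A₂ = 19.69 × 1.62 = 31.90 m²
V₂ = Q/A₂ = 25.12/31.90 = 0.7874 m/s

0.787 m/s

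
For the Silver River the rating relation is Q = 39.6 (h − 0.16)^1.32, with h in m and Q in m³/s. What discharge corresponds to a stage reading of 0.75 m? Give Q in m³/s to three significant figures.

19.7 m³/s

Q = 39.6 × (0.75 − 0.16)^1.32 = 39.6 × 0.59^1.32 = 19.73 m³/s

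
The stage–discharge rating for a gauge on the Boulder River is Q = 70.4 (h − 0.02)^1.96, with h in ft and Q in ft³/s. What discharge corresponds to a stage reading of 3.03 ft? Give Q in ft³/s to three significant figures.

610 ft³/s

Q = 70.4 × (3.03 − 0.02)^1.96 = 70.4 × 3.01^1.96 = 610.3 ft³/s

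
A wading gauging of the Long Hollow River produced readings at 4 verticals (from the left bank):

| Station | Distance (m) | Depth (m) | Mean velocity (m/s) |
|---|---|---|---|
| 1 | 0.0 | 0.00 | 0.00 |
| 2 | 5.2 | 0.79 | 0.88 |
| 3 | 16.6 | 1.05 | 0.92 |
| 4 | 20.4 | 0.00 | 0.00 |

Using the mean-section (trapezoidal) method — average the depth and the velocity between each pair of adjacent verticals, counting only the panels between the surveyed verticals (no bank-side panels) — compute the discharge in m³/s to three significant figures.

11.3 m³/s

Panel 1-2: Δb = 5.2 m, d̄ = (0.00+0.79)/2 = 0.395, v̄ = (0.00+0.88)/2 = 0.44 → q = 5.2×0.395×0.44 = 0.9038 m³/s
Panel 2-3: Δb = 11.4 m, d̄ = (0.79+1.05)/2 = 0.92, v̄ = (0.88+0.92)/2 = 0.9 → q = 11.4×0.92×0.9 = 9.439 m³/s
Panel 3-4: Δb = 3.8 m, d̄ = (1.05+0.00)/2 = 0.525, v̄ = (0.92+0.00)/2 = 0.46 → q = 3.8×0.525×0.46 = 0.9177 m³/s
Q = Σ q = 11.26 m³/s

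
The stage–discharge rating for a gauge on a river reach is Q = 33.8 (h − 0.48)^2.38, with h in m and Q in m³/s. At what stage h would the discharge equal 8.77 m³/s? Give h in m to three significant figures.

h − h₀ = (Q/C)^(1/b) = (8.77/33.8)^(1/2.38) = 0.5673 m
h = 0.48 + 0.5673 = 1.047 m

1.05 m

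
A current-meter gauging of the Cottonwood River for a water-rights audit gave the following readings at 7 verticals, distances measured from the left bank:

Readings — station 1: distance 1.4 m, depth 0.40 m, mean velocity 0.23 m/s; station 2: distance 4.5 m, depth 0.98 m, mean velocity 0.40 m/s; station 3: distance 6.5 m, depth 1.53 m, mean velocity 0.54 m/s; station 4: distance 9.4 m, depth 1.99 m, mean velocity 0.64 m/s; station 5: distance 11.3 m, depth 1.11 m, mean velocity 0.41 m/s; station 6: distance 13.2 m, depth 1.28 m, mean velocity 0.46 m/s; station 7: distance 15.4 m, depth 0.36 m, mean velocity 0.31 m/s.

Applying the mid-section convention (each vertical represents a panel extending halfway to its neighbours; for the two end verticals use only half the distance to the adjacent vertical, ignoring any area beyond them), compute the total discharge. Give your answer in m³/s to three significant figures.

w_1 = (4.5 − 1.4)/2 = 1.55 m; q_1 = 0.23 × 0.40 × 1.55 = 0.1426 m³/s
w_2 = (6.5 − 1.4)/2 = 2.55 m; q_2 = 0.40 × 0.98 × 2.55 = 0.9996 m³/s
w_3 = (9.4 − 4.5)/2 = 2.45 m; q_3 = 0.54 × 1.53 × 2.45 = 2.024 m³/s
w_4 = (11.3 − 6.5)/2 = 2.4 m; q_4 = 0.64 × 1.99 × 2.4 = 3.057 m³/s
w_5 = (13.2 − 9.4)/2 = 1.9 m; q_5 = 0.41 × 1.11 × 1.9 = 0.8647 m³/s
w_6 = (15.4 − 11.3)/2 = 2.05 m; q_6 = 0.46 × 1.28 × 2.05 = 1.207 m³/s
w_7 = (15.4 − 13.2)/2 = 1.1 m; q_7 = 0.31 × 0.36 × 1.1 = 0.1228 m³/s
Q = Σ qᵢ = 8.418 m³/s

8.42 m³/s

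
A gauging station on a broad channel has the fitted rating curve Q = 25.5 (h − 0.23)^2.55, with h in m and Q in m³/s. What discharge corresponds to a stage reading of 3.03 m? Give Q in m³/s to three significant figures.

352 m³/s

Q = 25.5 × (3.03 − 0.23)^2.55 = 25.5 × 2.8^2.55 = 352.2 m³/s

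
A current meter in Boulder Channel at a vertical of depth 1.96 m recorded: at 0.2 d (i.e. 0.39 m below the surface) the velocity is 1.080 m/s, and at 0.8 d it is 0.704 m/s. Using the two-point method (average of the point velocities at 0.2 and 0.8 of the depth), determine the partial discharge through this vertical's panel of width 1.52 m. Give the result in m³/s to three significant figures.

v̄ = (1.080 + 0.704) / 2 = 0.8920 m/s
q = v̄ × d × w = 0.8920 × 1.96 × 1.52 = 2.657 m³/s

2.66 m³/s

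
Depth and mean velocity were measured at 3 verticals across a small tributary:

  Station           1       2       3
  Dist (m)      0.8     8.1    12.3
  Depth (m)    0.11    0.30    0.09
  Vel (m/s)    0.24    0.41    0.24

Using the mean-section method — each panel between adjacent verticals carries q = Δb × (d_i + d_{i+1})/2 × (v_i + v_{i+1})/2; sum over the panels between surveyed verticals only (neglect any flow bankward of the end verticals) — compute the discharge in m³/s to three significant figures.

Panel 1-2: Δb = 7.3 m, d̄ = (0.11+0.30)/2 = 0.205, v̄ = (0.24+0.41)/2 = 0.325 → q = 7.3×0.205×0.325 = 0.4864 m³/s
Panel 2-3: Δb = 4.2 m, d̄ = (0.30+0.09)/2 = 0.195, v̄ = (0.41+0.24)/2 = 0.325 → q = 4.2×0.195×0.325 = 0.2662 m³/s
Q = Σ q = 0.7525 m³/s

0.753 m³/s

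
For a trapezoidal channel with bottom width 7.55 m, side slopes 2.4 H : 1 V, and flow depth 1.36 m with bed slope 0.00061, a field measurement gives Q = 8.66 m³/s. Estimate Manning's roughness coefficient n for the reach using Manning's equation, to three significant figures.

0.0421

A = (b + z·y)·y = (7.55 + 2.4×1.36)×1.36 = 14.71 m²
P = b + 2y√(1+z²) = 7.55 + 2×1.36×√(1+2.4²) = 14.62 m
R = A/P = 14.71/14.62 = 1.006 m
n = (1/Q)·A·R^(2/3)·S^(1/2) = (1/8.66) × 14.71 × 1.004 × 0.02470 = 0.04211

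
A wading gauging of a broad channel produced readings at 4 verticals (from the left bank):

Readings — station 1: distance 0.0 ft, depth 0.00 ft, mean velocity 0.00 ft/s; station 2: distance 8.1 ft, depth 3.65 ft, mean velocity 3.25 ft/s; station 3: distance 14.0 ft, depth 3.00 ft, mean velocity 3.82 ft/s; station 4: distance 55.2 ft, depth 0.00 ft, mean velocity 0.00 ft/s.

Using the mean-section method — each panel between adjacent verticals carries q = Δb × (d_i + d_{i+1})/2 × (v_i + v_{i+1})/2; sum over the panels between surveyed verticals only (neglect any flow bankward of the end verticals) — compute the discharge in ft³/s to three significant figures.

211 ft³/s

Panel 1-2: Δb = 8.1 ft, d̄ = (0.00+3.65)/2 = 1.825, v̄ = (0.00+3.25)/2 = 1.625 → q = 8.1×1.825×1.625 = 24.02 ft³/s
Panel 2-3: Δb = 5.9 ft, d̄ = (3.65+3.00)/2 = 3.325, v̄ = (3.25+3.82)/2 = 3.535 → q = 5.9×3.325×3.535 = 69.35 ft³/s
Panel 3-4: Δb = 41.2 ft, d̄ = (3.00+0.00)/2 = 1.5, v̄ = (3.82+0.00)/2 = 1.91 → q = 41.2×1.5×1.91 = 118.0 ft³/s
Q = Σ q = 211.4 ft³/s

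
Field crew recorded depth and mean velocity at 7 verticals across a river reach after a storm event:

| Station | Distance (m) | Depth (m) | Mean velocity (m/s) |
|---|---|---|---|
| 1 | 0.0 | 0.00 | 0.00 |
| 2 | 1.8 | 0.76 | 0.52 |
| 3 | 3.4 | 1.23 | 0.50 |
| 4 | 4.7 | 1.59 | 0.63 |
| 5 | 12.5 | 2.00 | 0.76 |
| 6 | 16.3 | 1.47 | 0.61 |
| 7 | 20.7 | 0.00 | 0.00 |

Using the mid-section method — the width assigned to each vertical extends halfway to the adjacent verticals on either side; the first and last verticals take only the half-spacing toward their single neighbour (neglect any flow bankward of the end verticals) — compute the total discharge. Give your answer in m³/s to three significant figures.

w_2 = (3.4 − 0.0)/2 = 1.7 m; q_2 = 0.52 × 0.76 × 1.7 = 0.6718 m³/s
w_3 = (4.7 − 1.8)/2 = 1.45 m; q_3 = 0.50 × 1.23 × 1.45 = 0.8918 m³/s
w_4 = (12.5 − 3.4)/2 = 4.55 m; q_4 = 0.63 × 1.59 × 4.55 = 4.558 m³/s
w_5 = (16.3 − 4.7)/2 = 5.8 m; q_5 = 0.76 × 2.00 × 5.8 = 8.816 m³/s
w_6 = (20.7 − 12.5)/2 = 4.1 m; q_6 = 0.61 × 1.47 × 4.1 = 3.676 m³/s
Stations 1, 7 contribute zero (depth or velocity is 0).
Q = Σ qᵢ = 18.61 m³/s

18.6 m³/s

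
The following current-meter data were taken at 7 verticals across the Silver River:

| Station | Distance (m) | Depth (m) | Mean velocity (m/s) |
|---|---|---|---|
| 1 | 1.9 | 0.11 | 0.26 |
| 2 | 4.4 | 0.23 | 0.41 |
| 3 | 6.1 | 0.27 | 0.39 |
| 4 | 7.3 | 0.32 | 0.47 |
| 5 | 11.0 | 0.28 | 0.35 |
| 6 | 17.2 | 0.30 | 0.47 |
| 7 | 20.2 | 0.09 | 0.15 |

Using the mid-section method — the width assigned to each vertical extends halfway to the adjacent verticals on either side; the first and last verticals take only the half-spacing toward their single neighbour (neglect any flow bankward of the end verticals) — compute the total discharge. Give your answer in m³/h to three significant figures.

6870 m³/h

w_1 = (4.4 − 1.9)/2 = 1.25 m; q_1 = 0.26 × 0.11 × 1.25 = 0.03575 m³/s
w_2 = (6.1 − 1.9)/2 = 2.1 m; q_2 = 0.41 × 0.23 × 2.1 = 0.1980 m³/s
w_3 = (7.3 − 4.4)/2 = 1.45 m; q_3 = 0.39 × 0.27 × 1.45 = 0.1527 m³/s
w_4 = (11.0 − 6.1)/2 = 2.45 m; q_4 = 0.47 × 0.32 × 2.45 = 0.3685 m³/s
w_5 = (17.2 − 7.3)/2 = 4.95 m; q_5 = 0.35 × 0.28 × 4.95 = 0.4851 m³/s
w_6 = (20.2 − 11.0)/2 = 4.6 m; q_6 = 0.47 × 0.30 × 4.6 = 0.6486 m³/s
w_7 = (20.2 − 17.2)/2 = 1.5 m; q_7 = 0.15 × 0.09 × 1.5 = 0.02025 m³/s
Q = Σ qᵢ = 1.909 m³/s
= 1.909 × 3600 = 6872 m³/h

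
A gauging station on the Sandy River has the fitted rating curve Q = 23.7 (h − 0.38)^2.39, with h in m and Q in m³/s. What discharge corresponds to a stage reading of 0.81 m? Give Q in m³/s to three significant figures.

3.15 m³/s

Q = 23.7 × (0.81 − 0.38)^2.39 = 23.7 × 0.43^2.39 = 3.153 m³/s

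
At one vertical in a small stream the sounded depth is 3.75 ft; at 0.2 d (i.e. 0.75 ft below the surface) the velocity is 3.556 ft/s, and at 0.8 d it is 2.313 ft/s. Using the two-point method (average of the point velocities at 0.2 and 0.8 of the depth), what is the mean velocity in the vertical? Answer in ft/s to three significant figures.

v̄ = (3.556 + 2.313) / 2 = 2.935 ft/s

2.93 ft/s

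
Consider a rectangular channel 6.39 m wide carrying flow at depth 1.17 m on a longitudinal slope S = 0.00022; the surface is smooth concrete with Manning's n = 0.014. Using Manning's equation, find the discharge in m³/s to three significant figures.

7.14 m³/s

A = b·y = 6.39 × 1.17 = 7.476 m²
P = b + 2y = 6.39 + 2×1.17 = 8.730 m
R = A/P = 7.476/8.730 = 0.8564 m
Q = (1/n)·A·R^(2/3)·S^(1/2) = (1/0.014) × 7.476 × 0.8564^(2/3) × 0.00022^(1/2) = 7.143 m³/s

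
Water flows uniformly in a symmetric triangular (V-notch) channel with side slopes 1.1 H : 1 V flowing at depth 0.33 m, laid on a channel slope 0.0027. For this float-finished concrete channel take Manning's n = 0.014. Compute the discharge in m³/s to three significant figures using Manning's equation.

0.109 m³/s

A = z·y² = 1.1×0.33² = 0.1198 m²
P = 2y√(1+z²) = 2×0.33×√(1+1.1²) = 0.9812 m
R = A/P = 0.1198/0.9812 = 0.1221 m
Q = (1/n)·A·R^(2/3)·S^(1/2) = (1/0.014) × 0.1198 × 0.1221^(2/3) × 0.0027^(1/2) = 0.1094 m³/s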